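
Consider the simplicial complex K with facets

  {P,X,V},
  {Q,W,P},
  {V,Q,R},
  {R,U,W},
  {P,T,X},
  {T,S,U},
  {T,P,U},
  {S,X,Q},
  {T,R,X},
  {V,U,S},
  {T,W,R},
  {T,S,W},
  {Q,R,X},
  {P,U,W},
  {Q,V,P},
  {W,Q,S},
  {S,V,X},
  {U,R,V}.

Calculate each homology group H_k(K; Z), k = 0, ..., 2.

Fix the vertex order P < Q < R < S < T < U < V < W < X and write every simplex with vertices in increasing order. Then dim K = 2 and the simplices of K are:

  0-simplices (9): P, Q, R, S, T, U, V, W, X
  1-simplices (27): PQ, PT, PU, PV, PW, PX, QR, QS, QV, QW, QX, RT, RU, RV, RW, RX, ST, SU, SV, SW, SX, TU, TW, TX, UV, UW, VX
  2-simplices (18): PQV, PQW, PTU, PTX, PUW, PVX, QRV, QRX, QSW, QSX, RTW, RTX, RUV, RUW, STU, STW, SUV, SVX

so the chain groups are C_0 ≅ Z^9, C_1 ≅ Z^27, C_2 ≅ Z^18.

Boundary ∂_1: C_1 → C_0 maps an edge to its endpoints' difference, ∂[p,q] = q − p.
The resulting 9×27 matrix has rank 8, and its Smith normal form has invariant factors (1,1,1,1,1,1,1,1).

The boundary map ∂_2: C_2 → C_1 sends each 2-simplex [p,q,r] to [q,r] − [p,r] + [p,q]. For instance
  ∂STU = TU − SU + ST,
  ∂STW = TW − SW + ST.
This gives a 27×18 integer matrix of rank 18; reducing to Smith normal form yields diagonal entries (1,1,1,1,1,1,1,1,1,1,1,1,1,1,1,1,1,2).

Reading off H_k = ker ∂_k / im ∂_{k+1}:

  H_0: rank C_0 − rank ∂_1 = 9 − 8 = 1, and the invariant factors of ∂_1 are all 1, so H_0 = Z.
  H_1: rank ker ∂_1 − rank ∂_2 = (27 − 8) − 18 = 1, and ∂_2 has invariant factor 2 > 1, so H_1 = Z ⊕ Z/2.
  H_2: rank ker ∂_2 − rank ∂_3 = (18 − 18) − 0 = 0, and there is no ∂_3, so H_2 = 0.

H_0 = Z,  H_1 = Z ⊕ Z/2,  H_2 = 0.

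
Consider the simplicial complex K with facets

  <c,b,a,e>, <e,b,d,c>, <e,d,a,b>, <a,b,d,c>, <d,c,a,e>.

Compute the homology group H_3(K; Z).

K has 5 vertices, 10 edges, 10 triangles, 5 3-simplices.
rank ∂_3 = 4, rank ∂_4 = 0 ⇒ b_3 = 5 − 4 − 0 = 1. So H_3 = Z.

H_3 = Z.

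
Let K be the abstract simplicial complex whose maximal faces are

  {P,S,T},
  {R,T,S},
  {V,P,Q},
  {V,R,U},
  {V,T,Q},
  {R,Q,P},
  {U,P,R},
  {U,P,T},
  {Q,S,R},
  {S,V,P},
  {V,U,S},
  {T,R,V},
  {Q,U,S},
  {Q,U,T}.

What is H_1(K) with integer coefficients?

Order the vertices as P < Q < R < S < T < U < V. Listing each simplex with vertices in this order, K has dimension 2 with simplices:

  0-simplices (7): P, Q, R, S, T, U, V
  1-simplices (21): PQ, PR, PS, PT, PU, PV, QR, QS, QT, QU, QV, RS, RT, RU, RV, ST, SU, SV, TU, TV, UV
  2-simplices (14): PQR, PQV, PRU, PST, PSV, PTU, QRS, QSU, QTU, QTV, RST, RTV, RUV, SUV

Hence C_0 ≅ Z^7, C_1 ≅ Z^21, C_2 ≅ Z^14.

Boundary ∂_1: C_1 → C_0 maps an edge to its endpoints' difference, ∂[p,q] = q − p. For instance
  ∂PS = S − P.
The resulting 7×21 matrix has rank 6, and its Smith normal form has invariant factors (1,1,1,1,1,1).

∂_2: C_2 → C_1 sends each 2-simplex [p,q,r] to [q,r] − [p,r] + [p,q]. For instance
  ∂PQV = QV − PV + PQ,
  ∂RTV = TV − RV + RT.
The resulting 21×14 matrix has rank 13, and its Smith normal form has invariant factors (1,1,1,1,1,1,1,1,1,1,1,1,1).

Now H_k = ker ∂_k / im ∂_{k+1}, so:

  H_1: rank ker ∂_1 − rank ∂_2 = (21 − 6) − 13 = 2, and the invariant factors of ∂_2 are all 1, so H_1 ≅ Z^2.

(K is a triangulation of the torus T^2.)

H_1 = Z^2.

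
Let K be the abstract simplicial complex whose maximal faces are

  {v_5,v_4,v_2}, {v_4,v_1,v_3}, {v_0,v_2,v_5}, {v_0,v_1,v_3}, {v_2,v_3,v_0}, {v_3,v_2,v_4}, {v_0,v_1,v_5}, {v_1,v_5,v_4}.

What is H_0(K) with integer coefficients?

H_0 ≅ Z.

Fix the vertex order v_0 < v_1 < v_2 < v_3 < v_4 < v_5 and write every simplex with vertices in increasing order. Then dim K = 2 and the simplices of K are:

  0-simplices (6): [v_0], [v_1], [v_2], [v_3], [v_4], [v_5]
  1-simplices (12): [v_0,v_1], [v_0,v_2], [v_0,v_3], [v_0,v_5], [v_1,v_3], [v_1,v_4], [v_1,v_5], [v_2,v_3], [v_2,v_4], [v_2,v_5], [v_3,v_4], [v_4,v_5]
  2-simplices (8): [v_0,v_1,v_3], [v_0,v_1,v_5], [v_0,v_2,v_3], [v_0,v_2,v_5], [v_1,v_3,v_4], [v_1,v_4,v_5], [v_2,v_3,v_4], [v_2,v_4,v_5]

so the chain groups are C_0 ≅ Z^6, C_1 ≅ Z^12, C_2 ≅ Z^8.

Boundary ∂_1: C_1 → C_0 maps an edge to its endpoints' difference, ∂[p,q] = q − p. For instance
  ∂[v_1,v_4] = [v_4] − [v_1].
This gives a 6×12 integer matrix of rank 5; reducing to Smith normal form yields diagonal entries (1,1,1,1,1).

Boundary ∂_2: C_2 → C_1 acts by ∂[p,q,r] = [q,r] − [p,r] + [p,q]. For instance
  ∂[v_1,v_4,v_5] = [v_4,v_5] − [v_1,v_5] + [v_1,v_4],
  ∂[v_1,v_3,v_4] = [v_3,v_4] − [v_1,v_4] + [v_1,v_3].
The resulting 12×8 matrix has rank 7, and its Smith normal form has invariant factors (1,1,1,1,1,1,1).

Reading off H_k = ker ∂_k / im ∂_{k+1}:

  H_0: rank C_0 − rank ∂_1 = 6 − 5 = 1, and the invariant factors of ∂_1 are all 1, so H_0 = Z.

(K is a triangulation of the 2-sphere S^2.)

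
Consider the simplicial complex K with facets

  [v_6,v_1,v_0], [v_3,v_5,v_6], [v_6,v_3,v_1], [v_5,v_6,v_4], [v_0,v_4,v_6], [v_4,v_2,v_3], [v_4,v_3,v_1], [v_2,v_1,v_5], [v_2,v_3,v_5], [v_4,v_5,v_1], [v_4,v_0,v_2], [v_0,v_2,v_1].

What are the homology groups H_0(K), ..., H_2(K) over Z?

H_0 = Z,  H_1 = Z/2,  H_2 = 0.

Fix the vertex order v_0 < v_1 < v_2 < v_3 < v_4 < v_5 < v_6 and write every simplex with vertices in increasing order. Then dim K = 2 and the simplices of K are:

  0-simplices (7): [v_0], [v_1], [v_2], [v_3], [v_4], [v_5], [v_6]
  1-simplices (18): (18 of them)
  2-simplices (12): (12 of them)

so the chain groups are C_0 ≅ Z^7, C_1 ≅ Z^18, C_2 ≅ Z^12.

∂_1: C_1 → C_0 is given by ∂[p,q] = [q] − [p].
This gives a 7×18 integer matrix of rank 6; reducing to Smith normal form yields diagonal entries (1,1,1,1,1,1).

Boundary ∂_2: C_2 → C_1 maps a triangle to the signed sum of its edges. For instance
  ∂[v_0,v_4,v_6] = [v_4,v_6] − [v_0,v_6] + [v_0,v_4],
  ∂[v_2,v_3,v_5] = [v_3,v_5] − [v_2,v_5] + [v_2,v_3].
The resulting 18×12 matrix has rank 12, and its Smith normal form has invariant factors (1,1,1,1,1,1,1,1,1,1,1,2).

Now H_k = ker ∂_k / im ∂_{k+1}, so:

  H_0: rank C_0 − rank ∂_1 = 7 − 6 = 1, and the invariant factors of ∂_1 are all 1, so H_0 ≅ Z.
  H_1: rank ker ∂_1 − rank ∂_2 = (18 − 6) − 12 = 0, and ∂_2 has invariant factor 2 > 1, so H_1 ≅ Z/2.
  H_2: rank ker ∂_2 − rank ∂_3 = (12 − 12) − 0 = 0, and there is no ∂_3, so H_2 ≅ 0.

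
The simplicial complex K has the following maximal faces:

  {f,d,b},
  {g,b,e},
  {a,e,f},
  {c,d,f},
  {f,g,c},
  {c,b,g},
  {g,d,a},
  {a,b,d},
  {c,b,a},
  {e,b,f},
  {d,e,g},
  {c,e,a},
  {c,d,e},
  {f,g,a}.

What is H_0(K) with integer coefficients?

H_0 ≅ Z.

Fix the vertex order a < b < c < d < e < f < g and write every simplex with vertices in increasing order. Then dim K = 2 and the simplices of K are:

  0-simplices (7): a, b, c, d, e, f, g
  1-simplices (21): ab, ac, ad, ae, af, ag, bc, bd, be, bf, bg, cd, ce, cf, cg, de, df, dg, ef, eg, fg
  2-simplices (14): abc, abd, ace, adg, aef, afg, bcg, bdf, bef, beg, cde, cdf, cfg, deg

Hence C_0 ≅ Z^7, C_1 ≅ Z^21, C_2 ≅ Z^14.

The boundary map ∂_1: C_1 → C_0 maps an edge to its endpoints' difference, ∂[p,q] = q − p.
The 7×21 boundary matrix has rank 6 and Smith normal form diag(1,1,1,1,1,1).

∂_2: C_2 → C_1 maps a triangle to the signed sum of its edges. For instance
  ∂aef = ef − af + ae,
  ∂abc = bc − ac + ab.
The resulting 21×14 matrix has rank 13, and its Smith normal form has invariant factors (1,1,1,1,1,1,1,1,1,1,1,1,1).

Reading off H_k = ker ∂_k / im ∂_{k+1}:

  H_0: rank C_0 − rank ∂_1 = 7 − 6 = 1, and the invariant factors of ∂_1 are all 1, so H_0 ≅ Z.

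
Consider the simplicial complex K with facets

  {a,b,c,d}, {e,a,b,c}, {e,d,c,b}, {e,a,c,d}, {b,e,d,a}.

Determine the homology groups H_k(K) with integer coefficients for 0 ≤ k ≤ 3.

Fix the vertex order a < b < c < d < e and write every simplex with vertices in increasing order. Then dim K = 3 and the simplices of K are:

  0-simplices (5): a, b, c, d, e
  1-simplices (10): ab, ac, ad, ae, bc, bd, be, cd, ce, de
  2-simplices (10): abc, abd, abe, acd, ace, ade, bcd, bce, bde, cde
  3-simplices (5): abcd, abce, abde, acde, bcde

so the chain groups are C_0 ≅ Z^5, C_1 ≅ Z^10, C_2 ≅ Z^10, C_3 ≅ Z^5.

Boundary ∂_1: C_1 → C_0 is given by ∂[p,q] = [q] − [p].
The resulting 5×10 matrix has rank 4, and its Smith normal form has invariant factors (1,1,1,1).

∂_2: C_2 → C_1 maps a triangle to the signed sum of its edges. For instance
  ∂abe = be − ae + ab,
  ∂ace = ce − ae + ac.
The resulting 10×10 matrix has rank 6, and its Smith normal form has invariant factors (1,1,1,1,1,1).

∂_3: C_3 → C_2 sends each 3-simplex σ to the alternating sum Σ_i (−1)^i (σ with its i-th vertex removed). For instance
  ∂bcde = cde − bde + bce − bcd,
  ∂abcd = bcd − acd + abd − abc.
The resulting 10×5 matrix has rank 4, and its Smith normal form has invariant factors (1,1,1,1).

From H_k ≅ ker(∂_k) / im(∂_{k+1}) we obtain:

  H_0: rank C_0 − rank ∂_1 = 5 − 4 = 1, and the invariant factors of ∂_1 are all 1, so H_0 ≅ Z.
  H_1: rank ker ∂_1 − rank ∂_2 = (10 − 4) − 6 = 0, and the invariant factors of ∂_2 are all 1, so H_1 ≅ 0.
  H_2: rank ker ∂_2 − rank ∂_3 = (10 − 6) − 4 = 0, and the invariant factors of ∂_3 are all 1, so H_2 ≅ 0.
  H_3: rank ker ∂_3 − rank ∂_4 = (5 − 4) − 0 = 1, and there is no ∂_4, so H_3 ≅ Z.

(K is a triangulation of the 3-sphere S^3.)

H_0 ≅ Z,  H_1 = 0,  H_2 = 0,  H_3 ≅ Z.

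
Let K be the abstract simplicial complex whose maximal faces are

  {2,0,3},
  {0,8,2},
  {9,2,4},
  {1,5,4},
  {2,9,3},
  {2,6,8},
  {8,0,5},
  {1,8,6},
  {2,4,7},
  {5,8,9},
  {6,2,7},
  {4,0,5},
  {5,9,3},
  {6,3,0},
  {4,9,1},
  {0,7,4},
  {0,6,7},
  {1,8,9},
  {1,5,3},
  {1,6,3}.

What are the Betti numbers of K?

b_0 = 1, b_1 = 1, b_2 = 0.

We work with the vertex ordering 0 < 1 < 2 < 3 < 4 < 5 < 6 < 7 < 8 < 9. The simplices of K, each written with vertices in increasing order, are:

  0-simplices (10): [0], [1], [2], [3], [4], [5], [6], [7], [8], [9]
  1-simplices (30): (30 of them)
  2-simplices (20): (20 of them)

Hence C_0 ≅ Z^10, C_1 ≅ Z^30, C_2 ≅ Z^20.

Boundary ∂_1: C_1 → C_0 maps an edge to its endpoints' difference, ∂[p,q] = q − p. For instance
  ∂[1,6] = [6] − [1].
The 10×30 boundary matrix has rank 9 and Smith normal form diag(1,1,1,1,1,1,1,1,1).

The boundary map ∂_2: C_2 → C_1 acts by ∂[p,q,r] = [q,r] − [p,r] + [p,q]. For instance
  ∂[0,4,5] = [4,5] − [0,5] + [0,4],
  ∂[0,5,8] = [5,8] − [0,8] + [0,5].
As a 30×20 matrix over Z this has rank 20, with invariant factors (1,1,1,1,1,1,1,1,1,1,1,1,1,1,1,1,1,1,1,2).

Computing H_k = (kernel of ∂_k) / (image of ∂_{k+1}):

  H_0: rank C_0 − rank ∂_1 = 10 − 9 = 1, and the invariant factors of ∂_1 are all 1, so H_0 ≅ Z.
  H_1: rank ker ∂_1 − rank ∂_2 = (30 − 9) − 20 = 1, and ∂_2 has invariant factor 2 > 1, so H_1 ≅ Z ⊕ Z/2Z.
  H_2: rank ker ∂_2 − rank ∂_3 = (20 − 20) − 0 = 0, and there is no ∂_3, so H_2 ≅ 0.

(K is a triangulation of the Klein bottle.)

Hence the Betti numbers are b_0 = 1, b_1 = 1, b_2 = 0.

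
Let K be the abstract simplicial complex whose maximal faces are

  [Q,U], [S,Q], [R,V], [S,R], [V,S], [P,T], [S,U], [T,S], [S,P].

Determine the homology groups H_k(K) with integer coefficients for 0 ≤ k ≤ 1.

Take the total order P < Q < R < S < T < U < V on the vertex set. Then K (dimension 1) consists of the simplices:

  0-simplices (7): P, Q, R, S, T, U, V
  1-simplices (9): PS, PT, QS, QU, RS, RV, ST, SU, SV

giving chain groups C_0 ≅ Z^7, C_1 ≅ Z^9.

∂_1: C_1 → C_0 sends each edge [p,q] (with p < q) to q − p.
This gives a 7×9 integer matrix of rank 6; reducing to Smith normal form yields diagonal entries (1,1,1,1,1,1).

From H_k ≅ ker(∂_k) / im(∂_{k+1}) we obtain:

  H_0: rank C_0 − rank ∂_1 = 7 − 6 = 1, and the invariant factors of ∂_1 are all 1, so H_0 ≅ Z.
  H_1: rank ker ∂_1 − rank ∂_2 = (9 − 6) − 0 = 3, and there is no ∂_2, so H_1 ≅ Z^3.

(K is a triangulation of a wedge of 3 circles.)

H_0 ≅ Z,  H_1 ≅ Z^3.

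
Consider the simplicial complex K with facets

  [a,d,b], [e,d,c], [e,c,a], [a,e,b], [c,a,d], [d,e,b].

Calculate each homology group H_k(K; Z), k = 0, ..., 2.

H_0 = Z,  H_1 = 0,  H_2 = Z.

Fix the vertex order a < b < c < d < e and write every simplex with vertices in increasing order. Then dim K = 2 and the simplices of K are:

  0-simplices (5): a, b, c, d, e
  1-simplices (9): ab, ac, ad, ae, bd, be, cd, ce, de
  2-simplices (6): abd, abe, acd, ace, bde, cde

Hence C_0 ≅ Z^5, C_1 ≅ Z^9, C_2 ≅ Z^6.

The boundary map ∂_1: C_1 → C_0 is given by ∂[p,q] = [q] − [p]. For instance
  ∂ae = e − a.
The 5×9 boundary matrix has rank 4 and Smith normal form diag(1,1,1,1).

Boundary ∂_2: C_2 → C_1 sends each 2-simplex [p,q,r] to [q,r] − [p,r] + [p,q]. For instance
  ∂abd = bd − ad + ab,
  ∂abe = be − ae + ab.
The 9×6 boundary matrix has rank 5 and Smith normal form diag(1,1,1,1,1).

Reading off H_k = ker ∂_k / im ∂_{k+1}:

  H_0: rank C_0 − rank ∂_1 = 5 − 4 = 1, and the invariant factors of ∂_1 are all 1, so H_0 ≅ Z.
  H_1: rank ker ∂_1 − rank ∂_2 = (9 − 4) − 5 = 0, and the invariant factors of ∂_2 are all 1, so H_1 ≅ 0.
  H_2: rank ker ∂_2 − rank ∂_3 = (6 − 5) − 0 = 1, and there is no ∂_3, so H_2 ≅ Z.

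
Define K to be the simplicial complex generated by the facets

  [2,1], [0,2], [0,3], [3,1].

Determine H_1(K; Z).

We work with the vertex ordering 0 < 1 < 2 < 3. The simplices of K, each written with vertices in increasing order, are:

  0-simplices (4): [0], [1], [2], [3]
  1-simplices (4): [0,2], [0,3], [1,2], [1,3]

Hence C_0 ≅ Z^4, C_1 ≅ Z^4.

Boundary ∂_1: C_1 → C_0 is given by ∂[p,q] = [q] − [p].
As a 4×4 matrix over Z this has rank 3, with invariant factors (1,1,1).

From H_k ≅ ker(∂_k) / im(∂_{k+1}) we obtain:

  H_1: rank ker ∂_1 − rank ∂_2 = (4 − 3) − 0 = 1, and there is no ∂_2, so H_1 = Z.

H_1 ≅ Z.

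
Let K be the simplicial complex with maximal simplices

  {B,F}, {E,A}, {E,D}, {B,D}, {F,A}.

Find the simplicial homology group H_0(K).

H_0 = Z.

K has 5 vertices, 5 edges.
rank ∂_0 = 0, rank ∂_1 = 4 ⇒ b_0 = 5 − 0 − 4 = 1; all invariant factors of ∂_1 are 1 so no torsion. So H_0 ≅ Z.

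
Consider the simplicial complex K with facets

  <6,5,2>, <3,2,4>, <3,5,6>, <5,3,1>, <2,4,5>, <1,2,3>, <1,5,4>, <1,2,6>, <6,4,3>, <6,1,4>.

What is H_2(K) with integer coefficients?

Order the vertices as 1 < 2 < 3 < 4 < 5 < 6. Listing each simplex with vertices in this order, K has dimension 2 with simplices:

  0-simplices (6): [1], [2], [3], [4], [5], [6]
  1-simplices (15): [1,2], [1,3], [1,4], [1,5], [1,6], [2,3], [2,4], [2,5], [2,6], [3,4], [3,5], [3,6], [4,5], [4,6], [5,6]
  2-simplices (10): [1,2,3], [1,2,6], [1,3,5], [1,4,5], [1,4,6], [2,3,4], [2,4,5], [2,5,6], [3,4,6], [3,5,6]

so the chain groups are C_0 ≅ Z^6, C_1 ≅ Z^15, C_2 ≅ Z^10.

Boundary ∂_1: C_1 → C_0 is given by ∂[p,q] = [q] − [p].
As a 6×15 matrix over Z this has rank 5, with invariant factors (1,1,1,1,1).

The boundary map ∂_2: C_2 → C_1 acts by ∂[p,q,r] = [q,r] − [p,r] + [p,q]. For instance
  ∂[1,3,5] = [3,5] − [1,5] + [1,3],
  ∂[3,4,6] = [4,6] − [3,6] + [3,4].
This gives a 15×10 integer matrix of rank 10; reducing to Smith normal form yields diagonal entries (1,1,1,1,1,1,1,1,1,2).

Reading off H_k = ker ∂_k / im ∂_{k+1}:

  H_2: rank ker ∂_2 − rank ∂_3 = (10 − 10) − 0 = 0, and there is no ∂_3, so H_2 = 0.

H_2 = 0.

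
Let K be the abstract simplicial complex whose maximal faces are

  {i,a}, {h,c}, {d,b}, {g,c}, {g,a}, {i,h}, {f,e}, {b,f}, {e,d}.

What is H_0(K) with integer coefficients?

Fix the vertex order a < b < c < d < e < f < g < h < i and write every simplex with vertices in increasing order. Then dim K = 1 and the simplices of K are:

  0-simplices (9): a, b, c, d, e, f, g, h, i
  1-simplices (9): ag, ai, bd, bf, cg, ch, de, ef, hi

so the chain groups are C_0 ≅ Z^9, C_1 ≅ Z^9.

Boundary ∂_1: C_1 → C_0 sends each edge [p,q] (with p < q) to q − p. For instance
  ∂bd = d − b.
The 9×9 boundary matrix has rank 7 and Smith normal form diag(1,1,1,1,1,1,1).

Reading off H_k = ker ∂_k / im ∂_{k+1}:

  H_0: rank C_0 − rank ∂_1 = 9 − 7 = 2, and the invariant factors of ∂_1 are all 1, so H_0 = Z^2.

H_0 = Z^2.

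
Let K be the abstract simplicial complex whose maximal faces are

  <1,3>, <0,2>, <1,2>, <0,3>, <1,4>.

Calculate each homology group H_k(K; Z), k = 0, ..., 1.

Take the total order 0 < 1 < 2 < 3 < 4 on the vertex set. Then K (dimension 1) consists of the simplices:

  0-simplices (5): [0], [1], [2], [3], [4]
  1-simplices (5): [0,2], [0,3], [1,2], [1,3], [1,4]

Hence C_0 ≅ Z^5, C_1 ≅ Z^5.

The boundary map ∂_1: C_1 → C_0 maps an edge to its endpoints' difference, ∂[p,q] = q − p. For instance
  ∂[1,2] = [2] − [1].
As a 5×5 matrix over Z this has rank 4, with invariant factors (1,1,1,1).

Now H_k = ker ∂_k / im ∂_{k+1}, so:

  H_0: rank C_0 − rank ∂_1 = 5 − 4 = 1, and the invariant factors of ∂_1 are all 1, so H_0 = Z.
  H_1: rank ker ∂_1 − rank ∂_2 = (5 − 4) − 0 = 1, and there is no ∂_2, so H_1 = Z.

H_0 ≅ Z,  H_1 ≅ Z.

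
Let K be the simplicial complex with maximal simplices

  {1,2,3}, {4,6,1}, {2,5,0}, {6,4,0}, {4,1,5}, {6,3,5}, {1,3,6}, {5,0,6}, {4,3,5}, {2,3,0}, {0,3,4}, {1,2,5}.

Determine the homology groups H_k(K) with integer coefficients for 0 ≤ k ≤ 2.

H_0 = Z,  H_1 = Z_2,  H_2 = 0.

Take the total order 0 < 1 < 2 < 3 < 4 < 5 < 6 on the vertex set. Then K (dimension 2) consists of the simplices:

  0-simplices (7): [0], [1], [2], [3], [4], [5], [6]
  1-simplices (18): [0,2], [0,3], [0,4], [0,5], [0,6], [1,2], [1,3], [1,4], [1,5], [1,6], [2,3], [2,5], [3,4], [3,5], [3,6], [4,5], [4,6], [5,6]
  2-simplices (12): [0,2,3], [0,2,5], [0,3,4], [0,4,6], [0,5,6], [1,2,3], [1,2,5], [1,3,6], [1,4,5], [1,4,6], [3,4,5], [3,5,6]

giving chain groups C_0 ≅ Z^7, C_1 ≅ Z^18, C_2 ≅ Z^12.

Boundary ∂_1: C_1 → C_0 sends each edge [p,q] (with p < q) to q − p.
The resulting 7×18 matrix has rank 6, and its Smith normal form has invariant factors (1,1,1,1,1,1).

∂_2: C_2 → C_1 acts by ∂[p,q,r] = [q,r] − [p,r] + [p,q]. For instance
  ∂[1,3,6] = [3,6] − [1,6] + [1,3],
  ∂[0,4,6] = [4,6] − [0,6] + [0,4].
The 18×12 boundary matrix has rank 12 and Smith normal form diag(1,1,1,1,1,1,1,1,1,1,1,2).

Computing H_k = (kernel of ∂_k) / (image of ∂_{k+1}):

  H_0: rank C_0 − rank ∂_1 = 7 − 6 = 1, and the invariant factors of ∂_1 are all 1, so H_0 = Z.
  H_1: rank ker ∂_1 − rank ∂_2 = (18 − 6) − 12 = 0, and ∂_2 has invariant factor 2 > 1, so H_1 = Z_2.
  H_2: rank ker ∂_2 − rank ∂_3 = (12 − 12) − 0 = 0, and there is no ∂_3, so H_2 = 0.

As a check, the Euler characteristic is 7 − 18 + 12 = 1, which agrees with 1 − 0 + 0 = 1.
(K is a triangulation of the real projective plane RP^2.)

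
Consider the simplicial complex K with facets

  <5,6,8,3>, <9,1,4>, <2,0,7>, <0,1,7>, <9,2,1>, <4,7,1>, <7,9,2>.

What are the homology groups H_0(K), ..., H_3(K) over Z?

Fix the vertex order 0 < 1 < 2 < 3 < 4 < 5 < 6 < 7 < 8 < 9 and write every simplex with vertices in increasing order. Then dim K = 3 and the simplices of K are:

  0-simplices (10): [0], [1], [2], [3], [4], [5], [6], [7], [8], [9]
  1-simplices (18): [0,1], [0,2], [0,7], [1,2], [1,4], [1,7], [1,9], [2,7], [2,9], [3,5], [3,6], [3,8], [4,7], [4,9], [5,6], [5,8], [6,8], [7,9]
  2-simplices (10): [0,1,7], [0,2,7], [1,2,9], [1,4,7], [1,4,9], [2,7,9], [3,5,6], [3,5,8], [3,6,8], [5,6,8]
  3-simplices (1): [3,5,6,8]

Hence C_0 ≅ Z^10, C_1 ≅ Z^18, C_2 ≅ Z^10, C_3 ≅ Z^1.

Boundary ∂_1: C_1 → C_0 sends each edge [p,q] (with p < q) to q − p. For instance
  ∂[1,2] = [2] − [1].
The resulting 10×18 matrix has rank 8, and its Smith normal form has invariant factors (1,1,1,1,1,1,1,1).

The boundary map ∂_2: C_2 → C_1 acts by ∂[p,q,r] = [q,r] − [p,r] + [p,q]. For instance
  ∂[3,6,8] = [6,8] − [3,8] + [3,6],
  ∂[1,4,9] = [4,9] − [1,9] + [1,4].
The 18×10 boundary matrix has rank 9 and Smith normal form diag(1,1,1,1,1,1,1,1,1).

∂_3: C_3 → C_2 sends each 3-simplex σ to the alternating sum Σ_i (−1)^i (σ with its i-th vertex removed). For instance
  ∂[3,5,6,8] = [5,6,8] − [3,6,8] + [3,5,8] − [3,5,6].
This gives a 10×1 integer matrix of rank 1; reducing to Smith normal form yields diagonal entries (1).

Reading off H_k = ker ∂_k / im ∂_{k+1}:

  H_0: rank C_0 − rank ∂_1 = 10 − 8 = 2, and the invariant factors of ∂_1 are all 1, so H_0 = Z^2.
  H_1: rank ker ∂_1 − rank ∂_2 = (18 − 8) − 9 = 1, and the invariant factors of ∂_2 are all 1, so H_1 = Z.
  H_2: rank ker ∂_2 − rank ∂_3 = (10 − 9) − 1 = 0, and the invariant factors of ∂_3 are all 1, so H_2 = 0.
  H_3: rank ker ∂_3 − rank ∂_4 = (1 − 1) − 0 = 0, and there is no ∂_4, so H_3 = 0.

H_0 = Z^2,  H_1 = Z,  H_2 = 0,  H_3 = 0.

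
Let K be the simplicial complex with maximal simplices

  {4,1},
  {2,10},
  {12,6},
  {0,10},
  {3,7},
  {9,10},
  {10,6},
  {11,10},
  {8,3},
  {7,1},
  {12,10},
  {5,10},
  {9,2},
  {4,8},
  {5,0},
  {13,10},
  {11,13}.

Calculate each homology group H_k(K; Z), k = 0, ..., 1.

We work with the vertex ordering 0 < 1 < 2 < 3 < 4 < 5 < 6 < 7 < 8 < 9 < 10 < 11 < 12 < 13. The simplices of K, each written with vertices in increasing order, are:

  0-simplices (14): [0], [1], [2], [3], [4], [5], [6], [7], [8], [9], [10], [11], [12], [13]
  1-simplices (17): [0,5], [0,10], [1,4], [1,7], [2,9], [2,10], [3,7], [3,8], [4,8], [5,10], [6,10], [6,12], [9,10], [10,11], [10,12], [10,13], [11,13]

so the chain groups are C_0 ≅ Z^14, C_1 ≅ Z^17.

The boundary map ∂_1: C_1 → C_0 is given by ∂[p,q] = [q] − [p]. For instance
  ∂[10,12] = [12] − [10].
The 14×17 boundary matrix has rank 12 and Smith normal form diag(1,1,1,1,1,1,1,1,1,1,1,1).

Reading off H_k = ker ∂_k / im ∂_{k+1}:

  H_0: rank C_0 − rank ∂_1 = 14 − 12 = 2, and the invariant factors of ∂_1 are all 1, so H_0 = Z^2.
  H_1: rank ker ∂_1 − rank ∂_2 = (17 − 12) − 0 = 5, and there is no ∂_2, so H_1 = Z^5.

As a check, the Euler characteristic is 14 − 17 = -3, which agrees with 2 − 5 = -3.

H_0 ≅ Z^2,  H_1 ≅ Z^5.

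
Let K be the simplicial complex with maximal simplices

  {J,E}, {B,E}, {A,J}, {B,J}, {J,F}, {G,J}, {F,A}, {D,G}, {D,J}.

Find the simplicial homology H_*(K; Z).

H_0 ≅ Z,  H_1 ≅ Z^3.

K has 7 vertices, 9 edges.
rank ∂_0 = 0, rank ∂_1 = 6 ⇒ b_0 = 7 − 0 − 6 = 1; all invariant factors of ∂_1 are 1 so no torsion. So H_0 ≅ Z.
rank ∂_1 = 6, rank ∂_2 = 0 ⇒ b_1 = 9 − 6 − 0 = 3. So H_1 ≅ Z^3.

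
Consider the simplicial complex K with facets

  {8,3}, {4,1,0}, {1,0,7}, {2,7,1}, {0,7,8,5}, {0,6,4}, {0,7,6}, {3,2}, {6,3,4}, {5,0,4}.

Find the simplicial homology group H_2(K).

H_2 = 0.

We work with the vertex ordering 0 < 1 < 2 < 3 < 4 < 5 < 6 < 7 < 8. The simplices of K, each written with vertices in increasing order, are:

  0-simplices (9): [0], [1], [2], [3], [4], [5], [6], [7], [8]
  1-simplices (20): [0,1], [0,4], [0,5], [0,6], [0,7], [0,8], [1,2], [1,4], [1,7], [2,3], [2,7], [3,4], [3,6], [3,8], [4,5], [4,6], [5,7], [5,8], [6,7], [7,8]
  2-simplices (11): [0,1,4], [0,1,7], [0,4,5], [0,4,6], [0,5,7], [0,5,8], [0,6,7], [0,7,8], [1,2,7], [3,4,6], [5,7,8]
  3-simplices (1): [0,5,7,8]

giving chain groups C_0 ≅ Z^9, C_1 ≅ Z^20, C_2 ≅ Z^11, C_3 ≅ Z^1.

∂_1: C_1 → C_0 maps an edge to its endpoints' difference, ∂[p,q] = q − p.
The 9×20 boundary matrix has rank 8 and Smith normal form diag(1,1,1,1,1,1,1,1).

∂_2: C_2 → C_1 sends each 2-simplex [p,q,r] to [q,r] − [p,r] + [p,q]. For instance
  ∂[0,5,7] = [5,7] − [0,7] + [0,5],
  ∂[0,1,4] = [1,4] − [0,4] + [0,1].
The resulting 20×11 matrix has rank 10, and its Smith normal form has invariant factors (1,1,1,1,1,1,1,1,1,1).

The boundary map ∂_3: C_3 → C_2 sends each 3-simplex σ to the alternating sum Σ_i (−1)^i (σ with its i-th vertex removed). For instance
  ∂[0,5,7,8] = [5,7,8] − [0,7,8] + [0,5,8] − [0,5,7].
This gives a 11×1 integer matrix of rank 1; reducing to Smith normal form yields diagonal entries (1).

Now H_k = ker ∂_k / im ∂_{k+1}, so:

  H_2: rank ker ∂_2 − rank ∂_3 = (11 − 10) − 1 = 0, and the invariant factors of ∂_3 are all 1, so H_2 ≅ 0.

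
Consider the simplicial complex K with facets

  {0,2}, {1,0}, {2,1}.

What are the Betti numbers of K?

Take the total order 0 < 1 < 2 on the vertex set. Then K (dimension 1) consists of the simplices:

  0-simplices (3): [0], [1], [2]
  1-simplices (3): [0,1], [0,2], [1,2]

Hence C_0 ≅ Z^3, C_1 ≅ Z^3.

Boundary ∂_1: C_1 → C_0 is given by ∂[p,q] = [q] − [p].
The 3×3 boundary matrix has rank 2 and Smith normal form diag(1,1).

Reading off H_k = ker ∂_k / im ∂_{k+1}:

  H_0: rank C_0 − rank ∂_1 = 3 − 2 = 1, and the invariant factors of ∂_1 are all 1, so H_0 ≅ Z.
  H_1: rank ker ∂_1 − rank ∂_2 = (3 − 2) − 0 = 1, and there is no ∂_2, so H_1 ≅ Z.

Hence the Betti numbers are b_0 = 1, b_1 = 1.

b_0 = 1, b_1 = 1.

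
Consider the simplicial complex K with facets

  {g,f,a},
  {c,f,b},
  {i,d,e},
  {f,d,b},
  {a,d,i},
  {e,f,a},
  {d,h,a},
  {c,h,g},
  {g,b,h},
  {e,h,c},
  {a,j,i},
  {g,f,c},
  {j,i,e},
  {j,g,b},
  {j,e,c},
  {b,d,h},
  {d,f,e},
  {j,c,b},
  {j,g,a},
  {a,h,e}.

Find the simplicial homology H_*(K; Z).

H_0 ≅ Z,  H_1 ≅ Z ⊕ Z/2,  H_2 = 0.

We work with the vertex ordering a < b < c < d < e < f < g < h < i < j. The simplices of K, each written with vertices in increasing order, are:

  0-simplices (10): a, b, c, d, e, f, g, h, i, j
  1-simplices (30): ad, ae, af, ag, ah, ai, aj, bc, bd, bf, bg, bh, bj, ce, cf, cg, ch, cj, de, df, dh, di, ef, eh, ei, ej, fg, gh, gj, ij
  2-simplices (20): adh, adi, aef, aeh, afg, agj, aij, bcf, bcj, bdf, bdh, bgh, bgj, ceh, cej, cfg, cgh, def, dei, eij

Hence C_0 ≅ Z^10, C_1 ≅ Z^30, C_2 ≅ Z^20.

Boundary ∂_1: C_1 → C_0 sends each edge [p,q] (with p < q) to q − p.
The 10×30 boundary matrix has rank 9 and Smith normal form diag(1,1,1,1,1,1,1,1,1).

The boundary map ∂_2: C_2 → C_1 maps a triangle to the signed sum of its edges. For instance
  ∂adh = dh − ah + ad,
  ∂aij = ij − aj + ai.
The 30×20 boundary matrix has rank 20 and Smith normal form diag(1,1,1,1,1,1,1,1,1,1,1,1,1,1,1,1,1,1,1,2).

From H_k ≅ ker(∂_k) / im(∂_{k+1}) we obtain:

  H_0: rank C_0 − rank ∂_1 = 10 − 9 = 1, and the invariant factors of ∂_1 are all 1, so H_0 = Z.
  H_1: rank ker ∂_1 − rank ∂_2 = (30 − 9) − 20 = 1, and ∂_2 has invariant factor 2 > 1, so H_1 = Z ⊕ Z/2.
  H_2: rank ker ∂_2 − rank ∂_3 = (20 − 20) − 0 = 0, and there is no ∂_3, so H_2 = 0.

(K is a triangulation of the Klein bottle.)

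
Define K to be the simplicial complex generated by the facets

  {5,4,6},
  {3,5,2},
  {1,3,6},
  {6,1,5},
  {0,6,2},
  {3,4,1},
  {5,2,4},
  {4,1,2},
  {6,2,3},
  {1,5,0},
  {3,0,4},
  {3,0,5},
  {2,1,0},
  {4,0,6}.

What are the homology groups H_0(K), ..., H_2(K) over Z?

We work with the vertex ordering 0 < 1 < 2 < 3 < 4 < 5 < 6. The simplices of K, each written with vertices in increasing order, are:

  0-simplices (7): [0], [1], [2], [3], [4], [5], [6]
  1-simplices (21): [0,1], [0,2], [0,3], [0,4], [0,5], [0,6], [1,2], [1,3], [1,4], [1,5], [1,6], [2,3], [2,4], [2,5], [2,6], [3,4], [3,5], [3,6], [4,5], [4,6], [5,6]
  2-simplices (14): [0,1,2], [0,1,5], [0,2,6], [0,3,4], [0,3,5], [0,4,6], [1,2,4], [1,3,4], [1,3,6], [1,5,6], [2,3,5], [2,3,6], [2,4,5], [4,5,6]

giving chain groups C_0 ≅ Z^7, C_1 ≅ Z^21, C_2 ≅ Z^14.

Boundary ∂_1: C_1 → C_0 is given by ∂[p,q] = [q] − [p].
The resulting 7×21 matrix has rank 6, and its Smith normal form has invariant factors (1,1,1,1,1,1).

The boundary map ∂_2: C_2 → C_1 acts by ∂[p,q,r] = [q,r] − [p,r] + [p,q]. For instance
  ∂[1,3,6] = [3,6] − [1,6] + [1,3],
  ∂[0,4,6] = [4,6] − [0,6] + [0,4].
This gives a 21×14 integer matrix of rank 13; reducing to Smith normal form yields diagonal entries (1,1,1,1,1,1,1,1,1,1,1,1,1).

Reading off H_k = ker ∂_k / im ∂_{k+1}:

  H_0: rank C_0 − rank ∂_1 = 7 − 6 = 1, and the invariant factors of ∂_1 are all 1, so H_0 ≅ Z.
  H_1: rank ker ∂_1 − rank ∂_2 = (21 − 6) − 13 = 2, and the invariant factors of ∂_2 are all 1, so H_1 ≅ Z^2.
  H_2: rank ker ∂_2 − rank ∂_3 = (14 − 13) − 0 = 1, and there is no ∂_3, so H_2 ≅ Z.

(K is a triangulation of the torus T^2.)

H_0 = Z,  H_1 = Z^2,  H_2 = Z.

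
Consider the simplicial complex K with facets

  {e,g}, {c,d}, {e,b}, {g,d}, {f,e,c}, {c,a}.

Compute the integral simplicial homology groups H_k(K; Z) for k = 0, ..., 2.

Fix the vertex order a < b < c < d < e < f < g and write every simplex with vertices in increasing order. Then dim K = 2 and the simplices of K are:

  0-simplices (7): a, b, c, d, e, f, g
  1-simplices (8): ac, be, cd, ce, cf, dg, ef, eg
  2-simplices (1): cef

so the chain groups are C_0 ≅ Z^7, C_1 ≅ Z^8, C_2 ≅ Z^1.

∂_1: C_1 → C_0 sends each edge [p,q] (with p < q) to q − p. For instance
  ∂cf = f − c.
The 7×8 boundary matrix has rank 6 and Smith normal form diag(1,1,1,1,1,1).

Boundary ∂_2: C_2 → C_1 maps a triangle to the signed sum of its edges. For instance
  ∂cef = ef − cf + ce.
As a 8×1 matrix over Z this has rank 1, with invariant factors (1).

Now H_k = ker ∂_k / im ∂_{k+1}, so:

  H_0: rank C_0 − rank ∂_1 = 7 − 6 = 1, and the invariant factors of ∂_1 are all 1, so H_0 ≅ Z.
  H_1: rank ker ∂_1 − rank ∂_2 = (8 − 6) − 1 = 1, and the invariant factors of ∂_2 are all 1, so H_1 ≅ Z.
  H_2: rank ker ∂_2 − rank ∂_3 = (1 − 1) − 0 = 0, and there is no ∂_3, so H_2 ≅ 0.

As a check, the Euler characteristic is 7 − 8 + 1 = 0, which agrees with 1 − 1 + 0 = 0.

H_0 = Z,  H_1 = Z,  H_2 = 0.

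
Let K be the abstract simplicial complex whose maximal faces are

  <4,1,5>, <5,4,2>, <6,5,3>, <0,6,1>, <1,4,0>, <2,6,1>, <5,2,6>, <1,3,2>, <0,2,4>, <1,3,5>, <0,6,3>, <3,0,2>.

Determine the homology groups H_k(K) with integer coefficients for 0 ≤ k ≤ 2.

Order the vertices as 0 < 1 < 2 < 3 < 4 < 5 < 6. Listing each simplex with vertices in this order, K has dimension 2 with simplices:

  0-simplices (7): [0], [1], [2], [3], [4], [5], [6]
  1-simplices (18): [0,1], [0,2], [0,3], [0,4], [0,6], [1,2], [1,3], [1,4], [1,5], [1,6], [2,3], [2,4], [2,5], [2,6], [3,5], [3,6], [4,5], [5,6]
  2-simplices (12): [0,1,4], [0,1,6], [0,2,3], [0,2,4], [0,3,6], [1,2,3], [1,2,6], [1,3,5], [1,4,5], [2,4,5], [2,5,6], [3,5,6]

Hence C_0 ≅ Z^7, C_1 ≅ Z^18, C_2 ≅ Z^12.

The boundary map ∂_1: C_1 → C_0 is given by ∂[p,q] = [q] − [p]. For instance
  ∂[5,6] = [6] − [5].
This gives a 7×18 integer matrix of rank 6; reducing to Smith normal form yields diagonal entries (1,1,1,1,1,1).

Boundary ∂_2: C_2 → C_1 maps a triangle to the signed sum of its edges. For instance
  ∂[2,4,5] = [4,5] − [2,5] + [2,4],
  ∂[2,5,6] = [5,6] − [2,6] + [2,5].
The 18×12 boundary matrix has rank 12 and Smith normal form diag(1,1,1,1,1,1,1,1,1,1,1,2).

Reading off H_k = ker ∂_k / im ∂_{k+1}:

  H_0: rank C_0 − rank ∂_1 = 7 − 6 = 1, and the invariant factors of ∂_1 are all 1, so H_0 ≅ Z.
  H_1: rank ker ∂_1 − rank ∂_2 = (18 − 6) − 12 = 0, and ∂_2 has invariant factor 2 > 1, so H_1 ≅ Z/2.
  H_2: rank ker ∂_2 − rank ∂_3 = (12 − 12) − 0 = 0, and there is no ∂_3, so H_2 ≅ 0.

As a check, the Euler characteristic is 7 − 18 + 12 = 1, which agrees with 1 − 0 + 0 = 1.

H_0 = Z,  H_1 = Z/2,  H_2 = 0.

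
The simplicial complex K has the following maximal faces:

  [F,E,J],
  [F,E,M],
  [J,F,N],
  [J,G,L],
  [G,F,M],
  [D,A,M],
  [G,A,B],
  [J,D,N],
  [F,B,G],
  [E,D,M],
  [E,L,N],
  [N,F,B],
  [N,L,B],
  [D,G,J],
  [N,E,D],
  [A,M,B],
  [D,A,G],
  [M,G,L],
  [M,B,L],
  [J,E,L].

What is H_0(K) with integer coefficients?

Fix the vertex order A < B < D < E < F < G < J < L < M < N and write every simplex with vertices in increasing order. Then dim K = 2 and the simplices of K are:

  0-simplices (10): A, B, D, E, F, G, J, L, M, N
  1-simplices (30): AB, AD, AG, AM, BF, BG, BL, BM, BN, DE, DG, DJ, DM, DN, EF, EJ, EL, EM, EN, FG, FJ, FM, FN, GJ, GL, GM, JL, JN, LM, LN
  2-simplices (20): ABG, ABM, ADG, ADM, BFG, BFN, BLM, BLN, DEM, DEN, DGJ, DJN, EFJ, EFM, EJL, ELN, FGM, FJN, GJL, GLM

Hence C_0 ≅ Z^10, C_1 ≅ Z^30, C_2 ≅ Z^20.

The boundary map ∂_1: C_1 → C_0 maps an edge to its endpoints' difference, ∂[p,q] = q − p. For instance
  ∂BN = N − B.
The resulting 10×30 matrix has rank 9, and its Smith normal form has invariant factors (1,1,1,1,1,1,1,1,1).

Boundary ∂_2: C_2 → C_1 sends each 2-simplex [p,q,r] to [q,r] − [p,r] + [p,q]. For instance
  ∂BLN = LN − BN + BL,
  ∂ADG = DG − AG + AD.
This gives a 30×20 integer matrix of rank 20; reducing to Smith normal form yields diagonal entries (1,1,1,1,1,1,1,1,1,1,1,1,1,1,1,1,1,1,1,2).

From H_k ≅ ker(∂_k) / im(∂_{k+1}) we obtain:

  H_0: rank C_0 − rank ∂_1 = 10 − 9 = 1, and the invariant factors of ∂_1 are all 1, so H_0 ≅ Z.

H_0 ≅ Z.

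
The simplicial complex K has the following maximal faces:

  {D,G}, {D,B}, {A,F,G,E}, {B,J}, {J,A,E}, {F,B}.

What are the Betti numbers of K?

b_0 = 1, b_1 = 2, b_2 = 0, b_3 = 0.

Fix the vertex order A < B < D < E < F < G < J and write every simplex with vertices in increasing order. Then dim K = 3 and the simplices of K are:

  0-simplices (7): A, B, D, E, F, G, J
  1-simplices (12): AE, AF, AG, AJ, BD, BF, BJ, DG, EF, EG, EJ, FG
  2-simplices (5): AEF, AEG, AEJ, AFG, EFG
  3-simplices (1): AEFG

Hence C_0 ≅ Z^7, C_1 ≅ Z^12, C_2 ≅ Z^5, C_3 ≅ Z^1.

The boundary map ∂_1: C_1 → C_0 maps an edge to its endpoints' difference, ∂[p,q] = q − p.
The resulting 7×12 matrix has rank 6, and its Smith normal form has invariant factors (1,1,1,1,1,1).

The boundary map ∂_2: C_2 → C_1 maps a triangle to the signed sum of its edges. For instance
  ∂AEF = EF − AF + AE,
  ∂AFG = FG − AG + AF.
The resulting 12×5 matrix has rank 4, and its Smith normal form has invariant factors (1,1,1,1).

∂_3: C_3 → C_2 sends each 3-simplex σ to the alternating sum Σ_i (−1)^i (σ with its i-th vertex removed). For instance
  ∂AEFG = EFG − AFG + AEG − AEF.
The 5×1 boundary matrix has rank 1 and Smith normal form diag(1).

Reading off H_k = ker ∂_k / im ∂_{k+1}:

  H_0: rank C_0 − rank ∂_1 = 7 − 6 = 1, and the invariant factors of ∂_1 are all 1, so H_0 = Z.
  H_1: rank ker ∂_1 − rank ∂_2 = (12 − 6) − 4 = 2, and the invariant factors of ∂_2 are all 1, so H_1 = Z^2.
  H_2: rank ker ∂_2 − rank ∂_3 = (5 − 4) − 1 = 0, and the invariant factors of ∂_3 are all 1, so H_2 = 0.
  H_3: rank ker ∂_3 − rank ∂_4 = (1 − 1) − 0 = 0, and there is no ∂_4, so H_3 = 0.

Hence the Betti numbers are b_0 = 1, b_1 = 2, b_2 = 0, b_3 = 0.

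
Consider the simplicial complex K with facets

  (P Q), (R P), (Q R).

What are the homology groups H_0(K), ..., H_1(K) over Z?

H_0 ≅ Z,  H_1 ≅ Z.

Fix the vertex order P < Q < R and write every simplex with vertices in increasing order. Then dim K = 1 and the simplices of K are:

  0-simplices (3): P, Q, R
  1-simplices (3): PQ, PR, QR

so the chain groups are C_0 ≅ Z^3, C_1 ≅ Z^3.

Boundary ∂_1: C_1 → C_0 sends each edge [p,q] (with p < q) to q − p. For instance
  ∂PR = R − P.
This gives a 3×3 integer matrix of rank 2; reducing to Smith normal form yields diagonal entries (1,1).

Reading off H_k = ker ∂_k / im ∂_{k+1}:

  H_0: rank C_0 − rank ∂_1 = 3 − 2 = 1, and the invariant factors of ∂_1 are all 1, so H_0 = Z.
  H_1: rank ker ∂_1 − rank ∂_2 = (3 − 2) − 0 = 1, and there is no ∂_2, so H_1 = Z.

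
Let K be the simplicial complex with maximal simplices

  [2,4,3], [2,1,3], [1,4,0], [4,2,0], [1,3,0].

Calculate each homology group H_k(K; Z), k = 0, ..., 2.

H_0 = Z,  H_1 = Z,  H_2 = 0.

K has 5 vertices, 10 edges, 5 triangles.
rank ∂_0 = 0, rank ∂_1 = 4 ⇒ b_0 = 5 − 0 − 4 = 1; all invariant factors of ∂_1 are 1 so no torsion. So H_0 = Z.
rank ∂_1 = 4, rank ∂_2 = 5 ⇒ b_1 = 10 − 4 − 5 = 1; all invariant factors of ∂_2 are 1 so no torsion. So H_1 = Z.
rank ∂_2 = 5, rank ∂_3 = 0 ⇒ b_2 = 5 − 5 − 0 = 0. So H_2 = 0.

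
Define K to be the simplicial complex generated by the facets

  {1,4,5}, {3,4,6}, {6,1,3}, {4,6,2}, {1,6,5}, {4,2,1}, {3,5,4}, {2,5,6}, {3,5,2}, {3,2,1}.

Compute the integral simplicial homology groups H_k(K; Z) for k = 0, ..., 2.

Order the vertices as 1 < 2 < 3 < 4 < 5 < 6. Listing each simplex with vertices in this order, K has dimension 2 with simplices:

  0-simplices (6): [1], [2], [3], [4], [5], [6]
  1-simplices (15): [1,2], [1,3], [1,4], [1,5], [1,6], [2,3], [2,4], [2,5], [2,6], [3,4], [3,5], [3,6], [4,5], [4,6], [5,6]
  2-simplices (10): [1,2,3], [1,2,4], [1,3,6], [1,4,5], [1,5,6], [2,3,5], [2,4,6], [2,5,6], [3,4,5], [3,4,6]

so the chain groups are C_0 ≅ Z^6, C_1 ≅ Z^15, C_2 ≅ Z^10.

∂_1: C_1 → C_0 maps an edge to its endpoints' difference, ∂[p,q] = q − p. For instance
  ∂[2,5] = [5] − [2].
The resulting 6×15 matrix has rank 5, and its Smith normal form has invariant factors (1,1,1,1,1).

∂_2: C_2 → C_1 maps a triangle to the signed sum of its edges. For instance
  ∂[1,2,3] = [2,3] − [1,3] + [1,2],
  ∂[1,4,5] = [4,5] − [1,5] + [1,4].
The 15×10 boundary matrix has rank 10 and Smith normal form diag(1,1,1,1,1,1,1,1,1,2).

Now H_k = ker ∂_k / im ∂_{k+1}, so:

  H_0: rank C_0 − rank ∂_1 = 6 − 5 = 1, and the invariant factors of ∂_1 are all 1, so H_0 = Z.
  H_1: rank ker ∂_1 − rank ∂_2 = (15 − 5) − 10 = 0, and ∂_2 has invariant factor 2 > 1, so H_1 = Z/2Z.
  H_2: rank ker ∂_2 − rank ∂_3 = (10 − 10) − 0 = 0, and there is no ∂_3, so H_2 = 0.

As a check, the Euler characteristic is 6 − 15 + 10 = 1, which agrees with 1 − 0 + 0 = 1.

H_0 ≅ Z,  H_1 ≅ Z/2Z,  H_2 = 0.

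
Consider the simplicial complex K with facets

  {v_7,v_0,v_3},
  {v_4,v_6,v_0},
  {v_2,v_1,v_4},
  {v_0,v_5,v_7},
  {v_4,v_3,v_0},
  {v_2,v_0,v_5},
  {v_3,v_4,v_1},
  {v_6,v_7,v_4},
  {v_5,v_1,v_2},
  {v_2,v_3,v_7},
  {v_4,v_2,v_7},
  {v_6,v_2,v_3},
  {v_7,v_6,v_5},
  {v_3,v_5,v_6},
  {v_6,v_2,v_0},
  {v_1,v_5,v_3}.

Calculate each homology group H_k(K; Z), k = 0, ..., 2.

H_0 = Z,  H_1 = Z^2,  H_2 = Z.

Order the vertices as v_0 < v_1 < v_2 < v_3 < v_4 < v_5 < v_6 < v_7. Listing each simplex with vertices in this order, K has dimension 2 with simplices:

  0-simplices (8): [v_0], [v_1], [v_2], [v_3], [v_4], [v_5], [v_6], [v_7]
  1-simplices (24): (24 of them)
  2-simplices (16): (16 of them)

so the chain groups are C_0 ≅ Z^8, C_1 ≅ Z^24, C_2 ≅ Z^16.

The boundary map ∂_1: C_1 → C_0 is given by ∂[p,q] = [q] − [p].
The resulting 8×24 matrix has rank 7, and its Smith normal form has invariant factors (1,1,1,1,1,1,1).

Boundary ∂_2: C_2 → C_1 sends each 2-simplex [p,q,r] to [q,r] − [p,r] + [p,q]. For instance
  ∂[v_0,v_5,v_7] = [v_5,v_7] − [v_0,v_7] + [v_0,v_5],
  ∂[v_1,v_3,v_4] = [v_3,v_4] − [v_1,v_4] + [v_1,v_3].
The 24×16 boundary matrix has rank 15 and Smith normal form diag(1,1,1,1,1,1,1,1,1,1,1,1,1,1,1).

Computing H_k = (kernel of ∂_k) / (image of ∂_{k+1}):

  H_0: rank C_0 − rank ∂_1 = 8 − 7 = 1, and the invariant factors of ∂_1 are all 1, so H_0 = Z.
  H_1: rank ker ∂_1 − rank ∂_2 = (24 − 7) − 15 = 2, and the invariant factors of ∂_2 are all 1, so H_1 = Z^2.
  H_2: rank ker ∂_2 − rank ∂_3 = (16 − 15) − 0 = 1, and there is no ∂_3, so H_2 = Z.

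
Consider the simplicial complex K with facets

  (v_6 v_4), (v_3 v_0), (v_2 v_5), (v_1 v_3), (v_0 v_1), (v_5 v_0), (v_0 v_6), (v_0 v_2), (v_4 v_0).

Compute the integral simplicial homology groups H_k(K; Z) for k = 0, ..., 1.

H_0 ≅ Z,  H_1 ≅ Z^3.

Fix the vertex order v_0 < v_1 < v_2 < v_3 < v_4 < v_5 < v_6 and write every simplex with vertices in increasing order. Then dim K = 1 and the simplices of K are:

  0-simplices (7): [v_0], [v_1], [v_2], [v_3], [v_4], [v_5], [v_6]
  1-simplices (9): [v_0,v_1], [v_0,v_2], [v_0,v_3], [v_0,v_4], [v_0,v_5], [v_0,v_6], [v_1,v_3], [v_2,v_5], [v_4,v_6]

so the chain groups are C_0 ≅ Z^7, C_1 ≅ Z^9.

∂_1: C_1 → C_0 sends each edge [p,q] (with p < q) to q − p. For instance
  ∂[v_0,v_1] = [v_1] − [v_0].
This gives a 7×9 integer matrix of rank 6; reducing to Smith normal form yields diagonal entries (1,1,1,1,1,1).

Computing H_k = (kernel of ∂_k) / (image of ∂_{k+1}):

  H_0: rank C_0 − rank ∂_1 = 7 − 6 = 1, and the invariant factors of ∂_1 are all 1, so H_0 ≅ Z.
  H_1: rank ker ∂_1 − rank ∂_2 = (9 − 6) − 0 = 3, and there is no ∂_2, so H_1 ≅ Z^3.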